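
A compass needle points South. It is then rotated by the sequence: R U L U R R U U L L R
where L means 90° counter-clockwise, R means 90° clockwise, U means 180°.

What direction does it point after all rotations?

Start: South
  R (right (90° clockwise)) -> West
  U (U-turn (180°)) -> East
  L (left (90° counter-clockwise)) -> North
  U (U-turn (180°)) -> South
  R (right (90° clockwise)) -> West
  R (right (90° clockwise)) -> North
  U (U-turn (180°)) -> South
  U (U-turn (180°)) -> North
  L (left (90° counter-clockwise)) -> West
  L (left (90° counter-clockwise)) -> South
  R (right (90° clockwise)) -> West
Final: West

Answer: Final heading: West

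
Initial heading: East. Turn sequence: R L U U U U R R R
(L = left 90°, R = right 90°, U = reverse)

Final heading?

Start: East
  R (right (90° clockwise)) -> South
  L (left (90° counter-clockwise)) -> East
  U (U-turn (180°)) -> West
  U (U-turn (180°)) -> East
  U (U-turn (180°)) -> West
  U (U-turn (180°)) -> East
  R (right (90° clockwise)) -> South
  R (right (90° clockwise)) -> West
  R (right (90° clockwise)) -> North
Final: North

Answer: Final heading: North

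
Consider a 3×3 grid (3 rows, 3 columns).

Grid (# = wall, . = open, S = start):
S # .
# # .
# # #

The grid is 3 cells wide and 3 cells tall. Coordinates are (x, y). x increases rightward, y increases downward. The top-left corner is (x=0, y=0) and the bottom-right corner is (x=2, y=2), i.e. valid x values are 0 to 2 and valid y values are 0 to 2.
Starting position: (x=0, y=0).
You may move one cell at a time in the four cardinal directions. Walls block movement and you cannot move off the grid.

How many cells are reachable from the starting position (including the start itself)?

Answer: Reachable cells: 1

Derivation:
BFS flood-fill from (x=0, y=0):
  Distance 0: (x=0, y=0)
Total reachable: 1 (grid has 3 open cells total)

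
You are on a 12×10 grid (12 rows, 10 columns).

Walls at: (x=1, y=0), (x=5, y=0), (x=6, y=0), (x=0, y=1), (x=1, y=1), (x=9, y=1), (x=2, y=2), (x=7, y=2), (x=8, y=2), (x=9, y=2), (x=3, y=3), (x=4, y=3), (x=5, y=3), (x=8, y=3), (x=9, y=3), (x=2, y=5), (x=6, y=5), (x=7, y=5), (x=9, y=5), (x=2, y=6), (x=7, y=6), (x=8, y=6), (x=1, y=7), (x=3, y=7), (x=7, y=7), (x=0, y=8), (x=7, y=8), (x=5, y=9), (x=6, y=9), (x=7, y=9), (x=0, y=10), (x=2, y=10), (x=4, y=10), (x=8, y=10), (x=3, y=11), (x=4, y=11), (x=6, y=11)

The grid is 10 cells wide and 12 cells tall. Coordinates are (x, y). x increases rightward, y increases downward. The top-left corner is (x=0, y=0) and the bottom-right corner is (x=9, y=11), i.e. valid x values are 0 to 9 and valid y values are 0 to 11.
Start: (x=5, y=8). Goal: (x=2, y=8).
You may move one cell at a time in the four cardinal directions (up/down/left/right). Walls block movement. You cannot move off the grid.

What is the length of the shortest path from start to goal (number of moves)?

BFS from (x=5, y=8) until reaching (x=2, y=8):
  Distance 0: (x=5, y=8)
  Distance 1: (x=5, y=7), (x=4, y=8), (x=6, y=8)
  Distance 2: (x=5, y=6), (x=4, y=7), (x=6, y=7), (x=3, y=8), (x=4, y=9)
  Distance 3: (x=5, y=5), (x=4, y=6), (x=6, y=6), (x=2, y=8), (x=3, y=9)  <- goal reached here
One shortest path (3 moves): (x=5, y=8) -> (x=4, y=8) -> (x=3, y=8) -> (x=2, y=8)

Answer: Shortest path length: 3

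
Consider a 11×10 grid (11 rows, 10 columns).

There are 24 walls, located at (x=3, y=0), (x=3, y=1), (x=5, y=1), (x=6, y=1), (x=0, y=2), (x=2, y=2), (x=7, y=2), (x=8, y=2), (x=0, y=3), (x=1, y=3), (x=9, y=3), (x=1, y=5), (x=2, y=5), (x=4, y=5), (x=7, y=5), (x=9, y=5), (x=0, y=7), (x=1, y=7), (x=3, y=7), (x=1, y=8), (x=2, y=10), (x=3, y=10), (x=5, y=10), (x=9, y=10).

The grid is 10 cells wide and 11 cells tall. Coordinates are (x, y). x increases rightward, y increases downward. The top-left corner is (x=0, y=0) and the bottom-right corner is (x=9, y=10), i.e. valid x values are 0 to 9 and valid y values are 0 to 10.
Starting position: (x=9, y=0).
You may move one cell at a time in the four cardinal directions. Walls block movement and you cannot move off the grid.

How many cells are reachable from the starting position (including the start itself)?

Answer: Reachable cells: 79

Derivation:
BFS flood-fill from (x=9, y=0):
  Distance 0: (x=9, y=0)
  Distance 1: (x=8, y=0), (x=9, y=1)
  Distance 2: (x=7, y=0), (x=8, y=1), (x=9, y=2)
  Distance 3: (x=6, y=0), (x=7, y=1)
  Distance 4: (x=5, y=0)
  Distance 5: (x=4, y=0)
  Distance 6: (x=4, y=1)
  Distance 7: (x=4, y=2)
  Distance 8: (x=3, y=2), (x=5, y=2), (x=4, y=3)
  Distance 9: (x=6, y=2), (x=3, y=3), (x=5, y=3), (x=4, y=4)
  Distance 10: (x=2, y=3), (x=6, y=3), (x=3, y=4), (x=5, y=4)
  Distance 11: (x=7, y=3), (x=2, y=4), (x=6, y=4), (x=3, y=5), (x=5, y=5)
  Distance 12: (x=8, y=3), (x=1, y=4), (x=7, y=4), (x=6, y=5), (x=3, y=6), (x=5, y=6)
  Distance 13: (x=0, y=4), (x=8, y=4), (x=2, y=6), (x=4, y=6), (x=6, y=6), (x=5, y=7)
  Distance 14: (x=9, y=4), (x=0, y=5), (x=8, y=5), (x=1, y=6), (x=7, y=6), (x=2, y=7), (x=4, y=7), (x=6, y=7), (x=5, y=8)
  Distance 15: (x=0, y=6), (x=8, y=6), (x=7, y=7), (x=2, y=8), (x=4, y=8), (x=6, y=8), (x=5, y=9)
  Distance 16: (x=9, y=6), (x=8, y=7), (x=3, y=8), (x=7, y=8), (x=2, y=9), (x=4, y=9), (x=6, y=9)
  Distance 17: (x=9, y=7), (x=8, y=8), (x=1, y=9), (x=3, y=9), (x=7, y=9), (x=4, y=10), (x=6, y=10)
  Distance 18: (x=9, y=8), (x=0, y=9), (x=8, y=9), (x=1, y=10), (x=7, y=10)
  Distance 19: (x=0, y=8), (x=9, y=9), (x=0, y=10), (x=8, y=10)
Total reachable: 79 (grid has 86 open cells total)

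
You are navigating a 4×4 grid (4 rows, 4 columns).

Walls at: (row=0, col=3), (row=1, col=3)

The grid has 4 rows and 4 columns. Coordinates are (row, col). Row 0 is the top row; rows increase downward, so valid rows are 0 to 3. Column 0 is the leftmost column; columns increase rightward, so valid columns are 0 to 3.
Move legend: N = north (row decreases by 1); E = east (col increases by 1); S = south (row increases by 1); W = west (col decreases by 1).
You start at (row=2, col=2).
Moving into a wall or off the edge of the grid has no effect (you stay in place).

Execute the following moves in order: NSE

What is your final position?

Answer: Final position: (row=2, col=3)

Derivation:
Start: (row=2, col=2)
  N (north): (row=2, col=2) -> (row=1, col=2)
  S (south): (row=1, col=2) -> (row=2, col=2)
  E (east): (row=2, col=2) -> (row=2, col=3)
Final: (row=2, col=3)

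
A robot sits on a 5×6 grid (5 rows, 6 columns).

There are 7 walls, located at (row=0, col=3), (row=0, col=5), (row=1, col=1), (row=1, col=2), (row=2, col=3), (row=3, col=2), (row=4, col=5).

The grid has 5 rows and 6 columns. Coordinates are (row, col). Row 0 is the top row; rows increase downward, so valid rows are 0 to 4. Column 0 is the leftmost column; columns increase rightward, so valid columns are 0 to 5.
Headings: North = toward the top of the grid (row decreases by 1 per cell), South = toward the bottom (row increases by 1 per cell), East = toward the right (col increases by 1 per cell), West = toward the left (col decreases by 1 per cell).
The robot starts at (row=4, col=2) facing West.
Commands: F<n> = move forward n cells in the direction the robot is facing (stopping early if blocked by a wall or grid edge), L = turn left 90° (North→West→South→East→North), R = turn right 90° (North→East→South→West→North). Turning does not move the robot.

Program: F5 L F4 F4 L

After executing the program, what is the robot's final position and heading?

Answer: Final position: (row=4, col=0), facing East

Derivation:
Start: (row=4, col=2), facing West
  F5: move forward 2/5 (blocked), now at (row=4, col=0)
  L: turn left, now facing South
  F4: move forward 0/4 (blocked), now at (row=4, col=0)
  F4: move forward 0/4 (blocked), now at (row=4, col=0)
  L: turn left, now facing East
Final: (row=4, col=0), facing East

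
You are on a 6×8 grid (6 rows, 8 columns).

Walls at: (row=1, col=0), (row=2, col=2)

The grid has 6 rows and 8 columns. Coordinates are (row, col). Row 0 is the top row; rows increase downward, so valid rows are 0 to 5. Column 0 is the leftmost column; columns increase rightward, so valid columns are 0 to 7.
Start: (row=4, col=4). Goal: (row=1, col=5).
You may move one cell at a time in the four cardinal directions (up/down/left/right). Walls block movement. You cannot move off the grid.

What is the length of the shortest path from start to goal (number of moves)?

Answer: Shortest path length: 4

Derivation:
BFS from (row=4, col=4) until reaching (row=1, col=5):
  Distance 0: (row=4, col=4)
  Distance 1: (row=3, col=4), (row=4, col=3), (row=4, col=5), (row=5, col=4)
  Distance 2: (row=2, col=4), (row=3, col=3), (row=3, col=5), (row=4, col=2), (row=4, col=6), (row=5, col=3), (row=5, col=5)
  Distance 3: (row=1, col=4), (row=2, col=3), (row=2, col=5), (row=3, col=2), (row=3, col=6), (row=4, col=1), (row=4, col=7), (row=5, col=2), (row=5, col=6)
  Distance 4: (row=0, col=4), (row=1, col=3), (row=1, col=5), (row=2, col=6), (row=3, col=1), (row=3, col=7), (row=4, col=0), (row=5, col=1), (row=5, col=7)  <- goal reached here
One shortest path (4 moves): (row=4, col=4) -> (row=4, col=5) -> (row=3, col=5) -> (row=2, col=5) -> (row=1, col=5)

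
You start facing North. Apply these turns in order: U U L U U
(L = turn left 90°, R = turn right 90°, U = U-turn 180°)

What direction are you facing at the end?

Answer: Final heading: West

Derivation:
Start: North
  U (U-turn (180°)) -> South
  U (U-turn (180°)) -> North
  L (left (90° counter-clockwise)) -> West
  U (U-turn (180°)) -> East
  U (U-turn (180°)) -> West
Final: West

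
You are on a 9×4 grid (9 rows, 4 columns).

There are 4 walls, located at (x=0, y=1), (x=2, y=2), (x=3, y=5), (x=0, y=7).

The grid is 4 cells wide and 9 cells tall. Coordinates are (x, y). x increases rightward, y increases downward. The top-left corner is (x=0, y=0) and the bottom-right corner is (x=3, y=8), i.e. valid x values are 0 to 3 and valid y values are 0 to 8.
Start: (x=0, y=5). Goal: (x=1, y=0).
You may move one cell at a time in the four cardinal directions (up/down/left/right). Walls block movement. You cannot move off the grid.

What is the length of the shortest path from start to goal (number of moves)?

Answer: Shortest path length: 6

Derivation:
BFS from (x=0, y=5) until reaching (x=1, y=0):
  Distance 0: (x=0, y=5)
  Distance 1: (x=0, y=4), (x=1, y=5), (x=0, y=6)
  Distance 2: (x=0, y=3), (x=1, y=4), (x=2, y=5), (x=1, y=6)
  Distance 3: (x=0, y=2), (x=1, y=3), (x=2, y=4), (x=2, y=6), (x=1, y=7)
  Distance 4: (x=1, y=2), (x=2, y=3), (x=3, y=4), (x=3, y=6), (x=2, y=7), (x=1, y=8)
  Distance 5: (x=1, y=1), (x=3, y=3), (x=3, y=7), (x=0, y=8), (x=2, y=8)
  Distance 6: (x=1, y=0), (x=2, y=1), (x=3, y=2), (x=3, y=8)  <- goal reached here
One shortest path (6 moves): (x=0, y=5) -> (x=1, y=5) -> (x=1, y=4) -> (x=1, y=3) -> (x=1, y=2) -> (x=1, y=1) -> (x=1, y=0)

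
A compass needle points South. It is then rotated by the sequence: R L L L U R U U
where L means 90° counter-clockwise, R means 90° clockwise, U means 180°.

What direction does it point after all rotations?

Start: South
  R (right (90° clockwise)) -> West
  L (left (90° counter-clockwise)) -> South
  L (left (90° counter-clockwise)) -> East
  L (left (90° counter-clockwise)) -> North
  U (U-turn (180°)) -> South
  R (right (90° clockwise)) -> West
  U (U-turn (180°)) -> East
  U (U-turn (180°)) -> West
Final: West

Answer: Final heading: West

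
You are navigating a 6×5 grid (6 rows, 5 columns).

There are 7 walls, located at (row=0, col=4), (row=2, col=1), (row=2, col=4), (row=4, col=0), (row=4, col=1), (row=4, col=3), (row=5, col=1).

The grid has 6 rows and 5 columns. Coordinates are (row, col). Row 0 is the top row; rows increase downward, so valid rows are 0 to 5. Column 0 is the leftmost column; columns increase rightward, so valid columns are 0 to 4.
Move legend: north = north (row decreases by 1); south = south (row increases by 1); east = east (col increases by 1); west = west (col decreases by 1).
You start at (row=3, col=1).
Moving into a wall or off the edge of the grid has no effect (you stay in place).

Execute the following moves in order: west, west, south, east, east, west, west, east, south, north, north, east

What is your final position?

Answer: Final position: (row=3, col=2)

Derivation:
Start: (row=3, col=1)
  west (west): (row=3, col=1) -> (row=3, col=0)
  west (west): blocked, stay at (row=3, col=0)
  south (south): blocked, stay at (row=3, col=0)
  east (east): (row=3, col=0) -> (row=3, col=1)
  east (east): (row=3, col=1) -> (row=3, col=2)
  west (west): (row=3, col=2) -> (row=3, col=1)
  west (west): (row=3, col=1) -> (row=3, col=0)
  east (east): (row=3, col=0) -> (row=3, col=1)
  south (south): blocked, stay at (row=3, col=1)
  north (north): blocked, stay at (row=3, col=1)
  north (north): blocked, stay at (row=3, col=1)
  east (east): (row=3, col=1) -> (row=3, col=2)
Final: (row=3, col=2)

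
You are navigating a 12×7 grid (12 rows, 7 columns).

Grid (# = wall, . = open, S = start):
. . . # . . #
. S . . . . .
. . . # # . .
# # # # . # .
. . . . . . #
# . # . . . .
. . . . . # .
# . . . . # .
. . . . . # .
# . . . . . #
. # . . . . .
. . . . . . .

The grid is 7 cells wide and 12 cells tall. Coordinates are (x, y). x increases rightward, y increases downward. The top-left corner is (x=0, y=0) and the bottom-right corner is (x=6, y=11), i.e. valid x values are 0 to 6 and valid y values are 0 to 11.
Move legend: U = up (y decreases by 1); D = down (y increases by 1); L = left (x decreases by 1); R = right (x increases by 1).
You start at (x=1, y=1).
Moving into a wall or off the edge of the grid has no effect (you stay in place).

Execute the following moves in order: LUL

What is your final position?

Answer: Final position: (x=0, y=0)

Derivation:
Start: (x=1, y=1)
  L (left): (x=1, y=1) -> (x=0, y=1)
  U (up): (x=0, y=1) -> (x=0, y=0)
  L (left): blocked, stay at (x=0, y=0)
Final: (x=0, y=0)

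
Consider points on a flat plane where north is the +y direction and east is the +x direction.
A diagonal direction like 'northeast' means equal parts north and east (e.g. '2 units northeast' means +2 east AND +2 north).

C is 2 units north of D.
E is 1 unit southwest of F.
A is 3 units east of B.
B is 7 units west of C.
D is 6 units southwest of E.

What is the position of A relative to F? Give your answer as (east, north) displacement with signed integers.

Place F at the origin (east=0, north=0).
  E is 1 unit southwest of F: delta (east=-1, north=-1); E at (east=-1, north=-1).
  D is 6 units southwest of E: delta (east=-6, north=-6); D at (east=-7, north=-7).
  C is 2 units north of D: delta (east=+0, north=+2); C at (east=-7, north=-5).
  B is 7 units west of C: delta (east=-7, north=+0); B at (east=-14, north=-5).
  A is 3 units east of B: delta (east=+3, north=+0); A at (east=-11, north=-5).
Therefore A relative to F: (east=-11, north=-5).

Answer: A is at (east=-11, north=-5) relative to F.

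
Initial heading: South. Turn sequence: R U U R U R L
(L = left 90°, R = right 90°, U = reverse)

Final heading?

Start: South
  R (right (90° clockwise)) -> West
  U (U-turn (180°)) -> East
  U (U-turn (180°)) -> West
  R (right (90° clockwise)) -> North
  U (U-turn (180°)) -> South
  R (right (90° clockwise)) -> West
  L (left (90° counter-clockwise)) -> South
Final: South

Answer: Final heading: South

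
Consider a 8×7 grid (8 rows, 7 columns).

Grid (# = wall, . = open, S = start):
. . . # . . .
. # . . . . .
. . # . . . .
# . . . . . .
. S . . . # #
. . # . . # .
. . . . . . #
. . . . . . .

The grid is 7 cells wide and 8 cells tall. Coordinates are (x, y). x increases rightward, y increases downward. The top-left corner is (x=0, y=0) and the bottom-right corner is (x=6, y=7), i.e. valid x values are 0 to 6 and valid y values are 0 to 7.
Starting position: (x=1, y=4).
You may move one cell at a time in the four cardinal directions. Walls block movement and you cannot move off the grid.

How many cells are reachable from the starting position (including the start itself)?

Answer: Reachable cells: 46

Derivation:
BFS flood-fill from (x=1, y=4):
  Distance 0: (x=1, y=4)
  Distance 1: (x=1, y=3), (x=0, y=4), (x=2, y=4), (x=1, y=5)
  Distance 2: (x=1, y=2), (x=2, y=3), (x=3, y=4), (x=0, y=5), (x=1, y=6)
  Distance 3: (x=0, y=2), (x=3, y=3), (x=4, y=4), (x=3, y=5), (x=0, y=6), (x=2, y=6), (x=1, y=7)
  Distance 4: (x=0, y=1), (x=3, y=2), (x=4, y=3), (x=4, y=5), (x=3, y=6), (x=0, y=7), (x=2, y=7)
  Distance 5: (x=0, y=0), (x=3, y=1), (x=4, y=2), (x=5, y=3), (x=4, y=6), (x=3, y=7)
  Distance 6: (x=1, y=0), (x=2, y=1), (x=4, y=1), (x=5, y=2), (x=6, y=3), (x=5, y=6), (x=4, y=7)
  Distance 7: (x=2, y=0), (x=4, y=0), (x=5, y=1), (x=6, y=2), (x=5, y=7)
  Distance 8: (x=5, y=0), (x=6, y=1), (x=6, y=7)
  Distance 9: (x=6, y=0)
Total reachable: 46 (grid has 47 open cells total)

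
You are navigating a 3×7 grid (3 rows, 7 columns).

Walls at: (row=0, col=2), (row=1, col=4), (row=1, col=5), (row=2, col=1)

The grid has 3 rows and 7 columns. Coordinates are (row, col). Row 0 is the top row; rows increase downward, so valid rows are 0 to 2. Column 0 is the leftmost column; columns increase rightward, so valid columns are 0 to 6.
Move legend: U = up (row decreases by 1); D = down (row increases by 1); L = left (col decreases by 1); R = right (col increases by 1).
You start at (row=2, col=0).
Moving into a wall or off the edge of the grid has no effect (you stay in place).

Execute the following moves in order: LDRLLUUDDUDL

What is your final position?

Start: (row=2, col=0)
  L (left): blocked, stay at (row=2, col=0)
  D (down): blocked, stay at (row=2, col=0)
  R (right): blocked, stay at (row=2, col=0)
  L (left): blocked, stay at (row=2, col=0)
  L (left): blocked, stay at (row=2, col=0)
  U (up): (row=2, col=0) -> (row=1, col=0)
  U (up): (row=1, col=0) -> (row=0, col=0)
  D (down): (row=0, col=0) -> (row=1, col=0)
  D (down): (row=1, col=0) -> (row=2, col=0)
  U (up): (row=2, col=0) -> (row=1, col=0)
  D (down): (row=1, col=0) -> (row=2, col=0)
  L (left): blocked, stay at (row=2, col=0)
Final: (row=2, col=0)

Answer: Final position: (row=2, col=0)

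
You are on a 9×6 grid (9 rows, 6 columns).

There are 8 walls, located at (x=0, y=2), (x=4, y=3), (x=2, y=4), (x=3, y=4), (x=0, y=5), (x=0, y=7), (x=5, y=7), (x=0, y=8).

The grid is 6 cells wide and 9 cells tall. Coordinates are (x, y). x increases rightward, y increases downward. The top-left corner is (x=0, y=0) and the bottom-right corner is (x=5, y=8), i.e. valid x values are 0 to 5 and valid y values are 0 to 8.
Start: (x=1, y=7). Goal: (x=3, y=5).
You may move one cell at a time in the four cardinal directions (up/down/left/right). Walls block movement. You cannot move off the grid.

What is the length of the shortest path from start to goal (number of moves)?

BFS from (x=1, y=7) until reaching (x=3, y=5):
  Distance 0: (x=1, y=7)
  Distance 1: (x=1, y=6), (x=2, y=7), (x=1, y=8)
  Distance 2: (x=1, y=5), (x=0, y=6), (x=2, y=6), (x=3, y=7), (x=2, y=8)
  Distance 3: (x=1, y=4), (x=2, y=5), (x=3, y=6), (x=4, y=7), (x=3, y=8)
  Distance 4: (x=1, y=3), (x=0, y=4), (x=3, y=5), (x=4, y=6), (x=4, y=8)  <- goal reached here
One shortest path (4 moves): (x=1, y=7) -> (x=2, y=7) -> (x=3, y=7) -> (x=3, y=6) -> (x=3, y=5)

Answer: Shortest path length: 4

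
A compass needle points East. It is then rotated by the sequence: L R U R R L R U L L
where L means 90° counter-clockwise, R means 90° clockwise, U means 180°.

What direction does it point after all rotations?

Start: East
  L (left (90° counter-clockwise)) -> North
  R (right (90° clockwise)) -> East
  U (U-turn (180°)) -> West
  R (right (90° clockwise)) -> North
  R (right (90° clockwise)) -> East
  L (left (90° counter-clockwise)) -> North
  R (right (90° clockwise)) -> East
  U (U-turn (180°)) -> West
  L (left (90° counter-clockwise)) -> South
  L (left (90° counter-clockwise)) -> East
Final: East

Answer: Final heading: East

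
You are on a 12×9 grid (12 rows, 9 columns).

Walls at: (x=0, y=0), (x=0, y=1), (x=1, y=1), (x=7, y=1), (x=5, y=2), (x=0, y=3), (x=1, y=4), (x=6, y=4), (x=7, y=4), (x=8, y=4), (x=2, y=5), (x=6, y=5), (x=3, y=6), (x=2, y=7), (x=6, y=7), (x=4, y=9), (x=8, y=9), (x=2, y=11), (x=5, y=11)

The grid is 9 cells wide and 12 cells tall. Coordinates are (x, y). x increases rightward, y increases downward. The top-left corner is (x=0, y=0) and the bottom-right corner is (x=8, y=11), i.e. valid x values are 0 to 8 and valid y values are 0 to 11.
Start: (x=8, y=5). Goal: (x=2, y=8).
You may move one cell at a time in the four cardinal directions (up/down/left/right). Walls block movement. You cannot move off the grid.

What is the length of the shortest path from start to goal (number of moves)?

BFS from (x=8, y=5) until reaching (x=2, y=8):
  Distance 0: (x=8, y=5)
  Distance 1: (x=7, y=5), (x=8, y=6)
  Distance 2: (x=7, y=6), (x=8, y=7)
  Distance 3: (x=6, y=6), (x=7, y=7), (x=8, y=8)
  Distance 4: (x=5, y=6), (x=7, y=8)
  Distance 5: (x=5, y=5), (x=4, y=6), (x=5, y=7), (x=6, y=8), (x=7, y=9)
  Distance 6: (x=5, y=4), (x=4, y=5), (x=4, y=7), (x=5, y=8), (x=6, y=9), (x=7, y=10)
  Distance 7: (x=5, y=3), (x=4, y=4), (x=3, y=5), (x=3, y=7), (x=4, y=8), (x=5, y=9), (x=6, y=10), (x=8, y=10), (x=7, y=11)
  Distance 8: (x=4, y=3), (x=6, y=3), (x=3, y=4), (x=3, y=8), (x=5, y=10), (x=6, y=11), (x=8, y=11)
  Distance 9: (x=4, y=2), (x=6, y=2), (x=3, y=3), (x=7, y=3), (x=2, y=4), (x=2, y=8), (x=3, y=9), (x=4, y=10)  <- goal reached here
One shortest path (9 moves): (x=8, y=5) -> (x=7, y=5) -> (x=7, y=6) -> (x=6, y=6) -> (x=5, y=6) -> (x=4, y=6) -> (x=4, y=7) -> (x=3, y=7) -> (x=3, y=8) -> (x=2, y=8)

Answer: Shortest path length: 9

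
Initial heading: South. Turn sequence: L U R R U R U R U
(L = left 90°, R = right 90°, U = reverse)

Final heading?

Start: South
  L (left (90° counter-clockwise)) -> East
  U (U-turn (180°)) -> West
  R (right (90° clockwise)) -> North
  R (right (90° clockwise)) -> East
  U (U-turn (180°)) -> West
  R (right (90° clockwise)) -> North
  U (U-turn (180°)) -> South
  R (right (90° clockwise)) -> West
  U (U-turn (180°)) -> East
Final: East

Answer: Final heading: East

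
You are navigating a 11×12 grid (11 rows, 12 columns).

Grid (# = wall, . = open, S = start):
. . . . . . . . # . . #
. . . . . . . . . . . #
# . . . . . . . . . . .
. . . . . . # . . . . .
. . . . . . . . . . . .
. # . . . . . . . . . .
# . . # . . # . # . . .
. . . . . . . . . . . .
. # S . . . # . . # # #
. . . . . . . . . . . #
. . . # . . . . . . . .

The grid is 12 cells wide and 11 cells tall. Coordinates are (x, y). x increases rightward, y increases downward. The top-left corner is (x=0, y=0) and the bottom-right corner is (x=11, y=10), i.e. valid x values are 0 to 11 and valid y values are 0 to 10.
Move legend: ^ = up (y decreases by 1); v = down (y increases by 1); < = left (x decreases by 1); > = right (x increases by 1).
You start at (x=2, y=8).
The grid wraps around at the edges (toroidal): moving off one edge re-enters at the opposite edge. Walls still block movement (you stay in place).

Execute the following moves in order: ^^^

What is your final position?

Start: (x=2, y=8)
  ^ (up): (x=2, y=8) -> (x=2, y=7)
  ^ (up): (x=2, y=7) -> (x=2, y=6)
  ^ (up): (x=2, y=6) -> (x=2, y=5)
Final: (x=2, y=5)

Answer: Final position: (x=2, y=5)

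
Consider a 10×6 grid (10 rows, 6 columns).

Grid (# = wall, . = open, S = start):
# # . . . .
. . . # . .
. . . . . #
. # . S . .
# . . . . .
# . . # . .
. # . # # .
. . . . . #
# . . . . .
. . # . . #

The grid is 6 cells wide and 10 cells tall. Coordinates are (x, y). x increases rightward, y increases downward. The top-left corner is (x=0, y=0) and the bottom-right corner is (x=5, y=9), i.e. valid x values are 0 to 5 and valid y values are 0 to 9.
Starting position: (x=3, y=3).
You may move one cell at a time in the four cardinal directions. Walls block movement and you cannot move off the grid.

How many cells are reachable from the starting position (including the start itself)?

BFS flood-fill from (x=3, y=3):
  Distance 0: (x=3, y=3)
  Distance 1: (x=3, y=2), (x=2, y=3), (x=4, y=3), (x=3, y=4)
  Distance 2: (x=2, y=2), (x=4, y=2), (x=5, y=3), (x=2, y=4), (x=4, y=4)
  Distance 3: (x=2, y=1), (x=4, y=1), (x=1, y=2), (x=1, y=4), (x=5, y=4), (x=2, y=5), (x=4, y=5)
  Distance 4: (x=2, y=0), (x=4, y=0), (x=1, y=1), (x=5, y=1), (x=0, y=2), (x=1, y=5), (x=5, y=5), (x=2, y=6)
  Distance 5: (x=3, y=0), (x=5, y=0), (x=0, y=1), (x=0, y=3), (x=5, y=6), (x=2, y=7)
  Distance 6: (x=1, y=7), (x=3, y=7), (x=2, y=8)
  Distance 7: (x=0, y=7), (x=4, y=7), (x=1, y=8), (x=3, y=8)
  Distance 8: (x=0, y=6), (x=4, y=8), (x=1, y=9), (x=3, y=9)
  Distance 9: (x=5, y=8), (x=0, y=9), (x=4, y=9)
Total reachable: 45 (grid has 45 open cells total)

Answer: Reachable cells: 45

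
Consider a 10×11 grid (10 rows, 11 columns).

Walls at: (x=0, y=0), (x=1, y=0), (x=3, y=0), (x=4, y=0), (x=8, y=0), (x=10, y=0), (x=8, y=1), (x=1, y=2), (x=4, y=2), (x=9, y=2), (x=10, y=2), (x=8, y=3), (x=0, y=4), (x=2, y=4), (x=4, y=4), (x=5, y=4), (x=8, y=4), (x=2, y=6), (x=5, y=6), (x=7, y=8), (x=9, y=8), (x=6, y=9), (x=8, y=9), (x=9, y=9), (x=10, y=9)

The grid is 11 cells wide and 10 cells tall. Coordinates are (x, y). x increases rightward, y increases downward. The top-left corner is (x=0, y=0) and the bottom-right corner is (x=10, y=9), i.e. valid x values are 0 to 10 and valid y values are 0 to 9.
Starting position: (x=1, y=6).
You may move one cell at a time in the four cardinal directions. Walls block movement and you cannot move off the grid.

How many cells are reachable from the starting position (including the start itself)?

BFS flood-fill from (x=1, y=6):
  Distance 0: (x=1, y=6)
  Distance 1: (x=1, y=5), (x=0, y=6), (x=1, y=7)
  Distance 2: (x=1, y=4), (x=0, y=5), (x=2, y=5), (x=0, y=7), (x=2, y=7), (x=1, y=8)
  Distance 3: (x=1, y=3), (x=3, y=5), (x=3, y=7), (x=0, y=8), (x=2, y=8), (x=1, y=9)
  Distance 4: (x=0, y=3), (x=2, y=3), (x=3, y=4), (x=4, y=5), (x=3, y=6), (x=4, y=7), (x=3, y=8), (x=0, y=9), (x=2, y=9)
  Distance 5: (x=0, y=2), (x=2, y=2), (x=3, y=3), (x=5, y=5), (x=4, y=6), (x=5, y=7), (x=4, y=8), (x=3, y=9)
  Distance 6: (x=0, y=1), (x=2, y=1), (x=3, y=2), (x=4, y=3), (x=6, y=5), (x=6, y=7), (x=5, y=8), (x=4, y=9)
  Distance 7: (x=2, y=0), (x=1, y=1), (x=3, y=1), (x=5, y=3), (x=6, y=4), (x=7, y=5), (x=6, y=6), (x=7, y=7), (x=6, y=8), (x=5, y=9)
  Distance 8: (x=4, y=1), (x=5, y=2), (x=6, y=3), (x=7, y=4), (x=8, y=5), (x=7, y=6), (x=8, y=7)
  Distance 9: (x=5, y=1), (x=6, y=2), (x=7, y=3), (x=9, y=5), (x=8, y=6), (x=9, y=7), (x=8, y=8)
  Distance 10: (x=5, y=0), (x=6, y=1), (x=7, y=2), (x=9, y=4), (x=10, y=5), (x=9, y=6), (x=10, y=7)
  Distance 11: (x=6, y=0), (x=7, y=1), (x=8, y=2), (x=9, y=3), (x=10, y=4), (x=10, y=6), (x=10, y=8)
  Distance 12: (x=7, y=0), (x=10, y=3)
Total reachable: 81 (grid has 85 open cells total)

Answer: Reachable cells: 81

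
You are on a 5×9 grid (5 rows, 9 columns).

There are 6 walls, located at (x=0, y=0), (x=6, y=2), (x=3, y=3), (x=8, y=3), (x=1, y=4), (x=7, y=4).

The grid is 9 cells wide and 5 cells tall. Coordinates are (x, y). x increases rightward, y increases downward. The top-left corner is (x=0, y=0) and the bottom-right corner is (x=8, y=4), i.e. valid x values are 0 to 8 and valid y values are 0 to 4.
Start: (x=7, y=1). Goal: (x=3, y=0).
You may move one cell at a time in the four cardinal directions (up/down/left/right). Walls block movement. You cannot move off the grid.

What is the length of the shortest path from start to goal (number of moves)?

BFS from (x=7, y=1) until reaching (x=3, y=0):
  Distance 0: (x=7, y=1)
  Distance 1: (x=7, y=0), (x=6, y=1), (x=8, y=1), (x=7, y=2)
  Distance 2: (x=6, y=0), (x=8, y=0), (x=5, y=1), (x=8, y=2), (x=7, y=3)
  Distance 3: (x=5, y=0), (x=4, y=1), (x=5, y=2), (x=6, y=3)
  Distance 4: (x=4, y=0), (x=3, y=1), (x=4, y=2), (x=5, y=3), (x=6, y=4)
  Distance 5: (x=3, y=0), (x=2, y=1), (x=3, y=2), (x=4, y=3), (x=5, y=4)  <- goal reached here
One shortest path (5 moves): (x=7, y=1) -> (x=6, y=1) -> (x=5, y=1) -> (x=4, y=1) -> (x=3, y=1) -> (x=3, y=0)

Answer: Shortest path length: 5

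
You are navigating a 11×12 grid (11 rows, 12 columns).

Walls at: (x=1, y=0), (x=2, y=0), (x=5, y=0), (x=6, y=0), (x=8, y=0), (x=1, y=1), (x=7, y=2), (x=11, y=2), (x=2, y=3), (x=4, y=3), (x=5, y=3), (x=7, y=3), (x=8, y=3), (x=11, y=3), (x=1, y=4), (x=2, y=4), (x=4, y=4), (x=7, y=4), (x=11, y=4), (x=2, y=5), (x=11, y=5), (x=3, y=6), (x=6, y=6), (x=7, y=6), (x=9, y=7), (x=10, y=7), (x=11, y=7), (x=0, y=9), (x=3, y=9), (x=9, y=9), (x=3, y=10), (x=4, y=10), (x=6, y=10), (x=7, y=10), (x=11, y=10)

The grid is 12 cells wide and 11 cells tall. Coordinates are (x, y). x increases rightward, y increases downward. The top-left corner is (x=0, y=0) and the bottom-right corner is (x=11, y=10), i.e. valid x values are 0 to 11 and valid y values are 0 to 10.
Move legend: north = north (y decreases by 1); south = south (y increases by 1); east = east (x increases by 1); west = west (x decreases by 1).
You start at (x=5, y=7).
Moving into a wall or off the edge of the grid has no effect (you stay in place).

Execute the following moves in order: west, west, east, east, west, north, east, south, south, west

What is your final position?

Answer: Final position: (x=4, y=8)

Derivation:
Start: (x=5, y=7)
  west (west): (x=5, y=7) -> (x=4, y=7)
  west (west): (x=4, y=7) -> (x=3, y=7)
  east (east): (x=3, y=7) -> (x=4, y=7)
  east (east): (x=4, y=7) -> (x=5, y=7)
  west (west): (x=5, y=7) -> (x=4, y=7)
  north (north): (x=4, y=7) -> (x=4, y=6)
  east (east): (x=4, y=6) -> (x=5, y=6)
  south (south): (x=5, y=6) -> (x=5, y=7)
  south (south): (x=5, y=7) -> (x=5, y=8)
  west (west): (x=5, y=8) -> (x=4, y=8)
Final: (x=4, y=8)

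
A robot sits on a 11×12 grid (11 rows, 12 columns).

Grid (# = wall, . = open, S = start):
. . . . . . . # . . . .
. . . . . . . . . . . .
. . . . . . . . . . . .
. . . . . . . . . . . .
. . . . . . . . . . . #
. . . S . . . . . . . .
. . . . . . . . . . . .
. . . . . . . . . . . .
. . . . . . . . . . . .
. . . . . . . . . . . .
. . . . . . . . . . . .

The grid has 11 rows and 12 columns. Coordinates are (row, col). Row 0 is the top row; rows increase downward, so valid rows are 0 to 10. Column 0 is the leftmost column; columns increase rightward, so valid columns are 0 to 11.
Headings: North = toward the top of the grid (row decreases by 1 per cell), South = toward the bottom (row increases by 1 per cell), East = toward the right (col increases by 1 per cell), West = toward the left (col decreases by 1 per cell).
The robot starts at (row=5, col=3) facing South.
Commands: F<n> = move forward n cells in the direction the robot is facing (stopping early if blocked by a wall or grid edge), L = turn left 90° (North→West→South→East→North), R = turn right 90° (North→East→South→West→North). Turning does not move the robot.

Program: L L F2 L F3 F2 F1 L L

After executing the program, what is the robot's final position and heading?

Answer: Final position: (row=3, col=0), facing East

Derivation:
Start: (row=5, col=3), facing South
  L: turn left, now facing East
  L: turn left, now facing North
  F2: move forward 2, now at (row=3, col=3)
  L: turn left, now facing West
  F3: move forward 3, now at (row=3, col=0)
  F2: move forward 0/2 (blocked), now at (row=3, col=0)
  F1: move forward 0/1 (blocked), now at (row=3, col=0)
  L: turn left, now facing South
  L: turn left, now facing East
Final: (row=3, col=0), facing East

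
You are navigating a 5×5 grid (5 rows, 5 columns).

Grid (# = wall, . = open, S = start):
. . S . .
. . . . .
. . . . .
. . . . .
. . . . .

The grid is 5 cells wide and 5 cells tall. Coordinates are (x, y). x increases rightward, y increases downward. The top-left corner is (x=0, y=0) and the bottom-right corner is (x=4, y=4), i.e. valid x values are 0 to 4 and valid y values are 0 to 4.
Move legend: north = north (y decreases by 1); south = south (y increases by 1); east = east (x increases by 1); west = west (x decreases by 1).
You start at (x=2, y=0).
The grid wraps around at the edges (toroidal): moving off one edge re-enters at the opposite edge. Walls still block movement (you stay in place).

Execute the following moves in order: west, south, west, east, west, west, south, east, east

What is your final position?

Answer: Final position: (x=1, y=2)

Derivation:
Start: (x=2, y=0)
  west (west): (x=2, y=0) -> (x=1, y=0)
  south (south): (x=1, y=0) -> (x=1, y=1)
  west (west): (x=1, y=1) -> (x=0, y=1)
  east (east): (x=0, y=1) -> (x=1, y=1)
  west (west): (x=1, y=1) -> (x=0, y=1)
  west (west): (x=0, y=1) -> (x=4, y=1)
  south (south): (x=4, y=1) -> (x=4, y=2)
  east (east): (x=4, y=2) -> (x=0, y=2)
  east (east): (x=0, y=2) -> (x=1, y=2)
Final: (x=1, y=2)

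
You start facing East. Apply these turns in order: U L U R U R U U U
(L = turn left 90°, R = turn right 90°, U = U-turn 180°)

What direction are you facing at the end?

Start: East
  U (U-turn (180°)) -> West
  L (left (90° counter-clockwise)) -> South
  U (U-turn (180°)) -> North
  R (right (90° clockwise)) -> East
  U (U-turn (180°)) -> West
  R (right (90° clockwise)) -> North
  U (U-turn (180°)) -> South
  U (U-turn (180°)) -> North
  U (U-turn (180°)) -> South
Final: South

Answer: Final heading: South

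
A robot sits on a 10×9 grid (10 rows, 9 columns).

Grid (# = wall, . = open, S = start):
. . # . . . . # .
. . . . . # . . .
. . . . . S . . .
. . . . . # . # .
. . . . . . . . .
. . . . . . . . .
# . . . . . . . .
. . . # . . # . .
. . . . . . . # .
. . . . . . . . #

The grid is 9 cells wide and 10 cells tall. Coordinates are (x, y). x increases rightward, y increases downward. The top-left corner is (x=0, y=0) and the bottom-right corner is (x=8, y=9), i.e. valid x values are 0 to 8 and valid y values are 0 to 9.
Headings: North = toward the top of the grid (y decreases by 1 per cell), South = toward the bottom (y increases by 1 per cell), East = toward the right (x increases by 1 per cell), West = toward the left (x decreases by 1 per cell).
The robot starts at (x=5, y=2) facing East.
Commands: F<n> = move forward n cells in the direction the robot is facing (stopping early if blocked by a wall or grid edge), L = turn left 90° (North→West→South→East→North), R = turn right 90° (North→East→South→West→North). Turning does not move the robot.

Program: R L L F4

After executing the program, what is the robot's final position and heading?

Start: (x=5, y=2), facing East
  R: turn right, now facing South
  L: turn left, now facing East
  L: turn left, now facing North
  F4: move forward 0/4 (blocked), now at (x=5, y=2)
Final: (x=5, y=2), facing North

Answer: Final position: (x=5, y=2), facing North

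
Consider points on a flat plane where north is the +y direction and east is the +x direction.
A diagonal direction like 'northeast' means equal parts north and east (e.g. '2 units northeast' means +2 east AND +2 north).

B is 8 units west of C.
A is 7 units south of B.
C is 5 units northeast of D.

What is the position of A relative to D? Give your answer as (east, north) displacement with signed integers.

Answer: A is at (east=-3, north=-2) relative to D.

Derivation:
Place D at the origin (east=0, north=0).
  C is 5 units northeast of D: delta (east=+5, north=+5); C at (east=5, north=5).
  B is 8 units west of C: delta (east=-8, north=+0); B at (east=-3, north=5).
  A is 7 units south of B: delta (east=+0, north=-7); A at (east=-3, north=-2).
Therefore A relative to D: (east=-3, north=-2).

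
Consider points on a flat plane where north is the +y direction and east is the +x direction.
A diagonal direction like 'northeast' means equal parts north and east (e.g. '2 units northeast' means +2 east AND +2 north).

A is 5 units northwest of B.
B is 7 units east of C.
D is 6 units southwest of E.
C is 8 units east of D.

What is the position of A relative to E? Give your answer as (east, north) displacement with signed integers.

Answer: A is at (east=4, north=-1) relative to E.

Derivation:
Place E at the origin (east=0, north=0).
  D is 6 units southwest of E: delta (east=-6, north=-6); D at (east=-6, north=-6).
  C is 8 units east of D: delta (east=+8, north=+0); C at (east=2, north=-6).
  B is 7 units east of C: delta (east=+7, north=+0); B at (east=9, north=-6).
  A is 5 units northwest of B: delta (east=-5, north=+5); A at (east=4, north=-1).
Therefore A relative to E: (east=4, north=-1).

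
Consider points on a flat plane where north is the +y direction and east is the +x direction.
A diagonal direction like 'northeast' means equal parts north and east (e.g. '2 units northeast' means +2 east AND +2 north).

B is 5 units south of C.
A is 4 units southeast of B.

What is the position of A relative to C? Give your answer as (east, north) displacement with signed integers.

Answer: A is at (east=4, north=-9) relative to C.

Derivation:
Place C at the origin (east=0, north=0).
  B is 5 units south of C: delta (east=+0, north=-5); B at (east=0, north=-5).
  A is 4 units southeast of B: delta (east=+4, north=-4); A at (east=4, north=-9).
Therefore A relative to C: (east=4, north=-9).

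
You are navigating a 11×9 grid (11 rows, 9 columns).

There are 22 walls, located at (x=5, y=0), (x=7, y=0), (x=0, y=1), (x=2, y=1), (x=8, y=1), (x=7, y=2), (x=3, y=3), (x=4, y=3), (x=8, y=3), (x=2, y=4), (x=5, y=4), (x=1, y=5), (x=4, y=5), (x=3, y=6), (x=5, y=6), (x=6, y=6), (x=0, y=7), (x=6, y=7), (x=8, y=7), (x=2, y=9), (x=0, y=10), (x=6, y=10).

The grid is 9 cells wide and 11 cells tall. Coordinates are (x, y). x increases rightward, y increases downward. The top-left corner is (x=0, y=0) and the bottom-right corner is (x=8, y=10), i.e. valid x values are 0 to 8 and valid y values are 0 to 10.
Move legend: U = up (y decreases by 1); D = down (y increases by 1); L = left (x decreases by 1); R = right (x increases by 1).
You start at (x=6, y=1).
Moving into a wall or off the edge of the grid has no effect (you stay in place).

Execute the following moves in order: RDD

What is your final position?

Start: (x=6, y=1)
  R (right): (x=6, y=1) -> (x=7, y=1)
  D (down): blocked, stay at (x=7, y=1)
  D (down): blocked, stay at (x=7, y=1)
Final: (x=7, y=1)

Answer: Final position: (x=7, y=1)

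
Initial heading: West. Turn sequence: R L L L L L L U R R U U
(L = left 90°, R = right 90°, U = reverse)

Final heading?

Start: West
  R (right (90° clockwise)) -> North
  L (left (90° counter-clockwise)) -> West
  L (left (90° counter-clockwise)) -> South
  L (left (90° counter-clockwise)) -> East
  L (left (90° counter-clockwise)) -> North
  L (left (90° counter-clockwise)) -> West
  L (left (90° counter-clockwise)) -> South
  U (U-turn (180°)) -> North
  R (right (90° clockwise)) -> East
  R (right (90° clockwise)) -> South
  U (U-turn (180°)) -> North
  U (U-turn (180°)) -> South
Final: South

Answer: Final heading: South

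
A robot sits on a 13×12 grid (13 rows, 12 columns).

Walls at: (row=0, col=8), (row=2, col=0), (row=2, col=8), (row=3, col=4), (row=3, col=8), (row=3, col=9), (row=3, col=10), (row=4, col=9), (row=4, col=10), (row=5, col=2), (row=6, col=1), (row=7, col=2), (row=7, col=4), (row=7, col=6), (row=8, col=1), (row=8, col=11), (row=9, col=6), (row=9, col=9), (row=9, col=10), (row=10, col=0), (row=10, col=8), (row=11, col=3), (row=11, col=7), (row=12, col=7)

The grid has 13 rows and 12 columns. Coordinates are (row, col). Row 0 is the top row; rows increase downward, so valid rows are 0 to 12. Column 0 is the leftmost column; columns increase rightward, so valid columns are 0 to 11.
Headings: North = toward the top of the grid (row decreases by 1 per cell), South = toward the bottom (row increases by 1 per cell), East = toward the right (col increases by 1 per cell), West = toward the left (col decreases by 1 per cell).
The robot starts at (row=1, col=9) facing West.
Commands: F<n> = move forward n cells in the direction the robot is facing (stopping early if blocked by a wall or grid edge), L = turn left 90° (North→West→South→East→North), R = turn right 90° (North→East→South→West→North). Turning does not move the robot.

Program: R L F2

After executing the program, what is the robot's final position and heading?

Answer: Final position: (row=1, col=7), facing West

Derivation:
Start: (row=1, col=9), facing West
  R: turn right, now facing North
  L: turn left, now facing West
  F2: move forward 2, now at (row=1, col=7)
Final: (row=1, col=7), facing West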